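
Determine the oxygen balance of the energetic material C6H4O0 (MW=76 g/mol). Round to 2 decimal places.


OB = -1600 * (2C + H/2 - O) / MW
Inner = 2*6 + 4/2 - 0 = 14.00
OB = -1600 * 14.00 / 76 = -294.74%


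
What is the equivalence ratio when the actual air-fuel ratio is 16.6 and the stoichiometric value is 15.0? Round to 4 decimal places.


phi = AFR_stoich / AFR_actual
phi = 15.0 / 16.6 = 0.9036


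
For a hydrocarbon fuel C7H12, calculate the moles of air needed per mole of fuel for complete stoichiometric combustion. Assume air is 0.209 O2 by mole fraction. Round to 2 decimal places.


Balanced combustion: C7H12 + 10 O2 -> 7 CO2 + 6 H2O
O2 needed = C + H/4 = 7 + 12/4 = 10.00 moles
Air moles = O2 / 0.209 = 10.00 / 0.209 = 47.85 moles air


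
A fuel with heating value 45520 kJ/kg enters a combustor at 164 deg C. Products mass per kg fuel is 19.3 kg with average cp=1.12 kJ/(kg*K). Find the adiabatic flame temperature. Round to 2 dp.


T_ad = T_in + Hc / (m_p * cp)
Denominator = 19.3 * 1.12 = 21.6160
Temperature rise = 45520 / 21.6160 = 2105.85 K
T_ad = 164 + 2105.85 = 2269.85 deg C


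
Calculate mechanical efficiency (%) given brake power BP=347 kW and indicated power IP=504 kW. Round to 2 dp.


eta_mech = (BP / IP) * 100
Ratio = 347 / 504 = 0.6885
eta_mech = 0.6885 * 100 = 68.85%


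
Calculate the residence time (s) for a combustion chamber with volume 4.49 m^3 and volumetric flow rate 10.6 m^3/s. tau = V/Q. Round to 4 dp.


tau = V / Q_flow
tau = 4.49 / 10.6 = 0.4236 s


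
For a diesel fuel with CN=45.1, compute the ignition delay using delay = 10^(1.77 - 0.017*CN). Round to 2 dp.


delay = 10^(1.77 - 0.017*CN)
Exponent = 1.77 - 0.017*45.1 = 1.0033
delay = 10^1.0033 = 10.08 ms


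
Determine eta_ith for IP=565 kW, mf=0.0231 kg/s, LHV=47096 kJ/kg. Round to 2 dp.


eta_ith = (IP / (mf * LHV)) * 100
Denominator = 0.0231 * 47096 = 1087.9176 kW
eta_ith = (565 / 1087.9176) * 100 = 51.93%


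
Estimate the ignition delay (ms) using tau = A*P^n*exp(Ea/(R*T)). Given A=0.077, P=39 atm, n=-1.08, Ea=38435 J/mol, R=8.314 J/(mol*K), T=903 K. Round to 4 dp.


tau = A * P^n * exp(Ea/(R*T))
P^n = 39^(-1.08) = 0.01912715
Ea/(R*T) = 38435/(8.314*903) = 5.119518
exp(Ea/(R*T)) = 167.254814
tau = 0.077 * 0.01912715 * 167.254814 = 0.2463 ms


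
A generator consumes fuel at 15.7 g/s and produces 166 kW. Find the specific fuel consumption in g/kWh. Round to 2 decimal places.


SFC = (mf / BP) * 3600
Rate = 15.7 / 166 = 0.094578 g/(s*kW)
SFC = 0.094578 * 3600 = 340.48 g/kWh


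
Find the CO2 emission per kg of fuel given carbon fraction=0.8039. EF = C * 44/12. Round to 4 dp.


EF = C_frac * (M_CO2 / M_C)
EF = 0.8039 * (44/12)
EF = 0.8039 * 3.666667 = 2.9476 kg_CO2/kg_fuel


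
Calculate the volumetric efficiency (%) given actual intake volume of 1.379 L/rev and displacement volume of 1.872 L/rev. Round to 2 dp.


eta_v = (V_actual / V_disp) * 100
Ratio = 1.379 / 1.872 = 0.7366
eta_v = 0.7366 * 100 = 73.66%


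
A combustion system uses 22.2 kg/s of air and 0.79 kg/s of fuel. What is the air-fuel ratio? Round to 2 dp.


AFR = m_air / m_fuel
AFR = 22.2 / 0.79 = 28.10


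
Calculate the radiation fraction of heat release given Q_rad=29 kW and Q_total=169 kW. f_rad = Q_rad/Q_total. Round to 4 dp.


f_rad = Q_rad / Q_total
f_rad = 29 / 169 = 0.1716


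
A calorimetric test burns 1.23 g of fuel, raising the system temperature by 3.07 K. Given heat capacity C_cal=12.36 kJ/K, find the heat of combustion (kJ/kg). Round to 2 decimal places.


Hc = C_cal * delta_T / m_fuel
Q_released = 12.36 * 3.07 = 37.9452 kJ
m_fuel = 1.23 g = 1.23/1000 kg = 0.001230 kg
Hc = 37.9452 / 0.001230 = 30849.76 kJ/kg


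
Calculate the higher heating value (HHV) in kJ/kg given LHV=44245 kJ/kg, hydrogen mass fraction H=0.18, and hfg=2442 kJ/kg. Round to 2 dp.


HHV = LHV + hfg * 9 * H
Water addition = 2442 * 9 * 0.18 = 3956.040 kJ/kg
HHV = 44245 + 3956.040 = 48201.04 kJ/kg


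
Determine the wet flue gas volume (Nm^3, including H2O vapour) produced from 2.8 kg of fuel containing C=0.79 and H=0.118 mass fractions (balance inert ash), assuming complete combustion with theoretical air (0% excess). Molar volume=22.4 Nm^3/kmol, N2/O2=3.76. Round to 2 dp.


Per kg fuel: CO2 = (C/12 kmol)*22.4 = (0.79/12)*22.4 = 1.47467 Nm^3
Per kg fuel: H2O = (H/2 kmol)*22.4 = (0.118/2)*22.4 = 1.32160 Nm^3
O2 needed per kg fuel = C/12 + H/4 = 0.79/12 + 0.118/4 = 0.09533333 kmol
Per kg fuel: N2 = O2*3.76*22.4 = 0.09533333*3.76*22.4 = 8.02935 Nm^3
Total per kg = 1.47467 + 1.32160 + 8.02935 = 10.82562 Nm^3
Total = 10.82562 * 2.8 = 30.31 Nm^3


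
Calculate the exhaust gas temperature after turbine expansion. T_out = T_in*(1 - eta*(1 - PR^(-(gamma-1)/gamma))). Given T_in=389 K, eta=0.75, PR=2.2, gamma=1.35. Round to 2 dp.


T_out = T_in * (1 - eta * (1 - PR^(-(gamma-1)/gamma)))
Exponent = -(1.35-1)/1.35 = -0.25925926
PR^exp = 2.2^(-0.25925926) = 0.81512413
Factor = 1 - 0.75*(1 - 0.81512413) = 0.86134310
T_out = 389 * 0.86134310 = 335.06 K


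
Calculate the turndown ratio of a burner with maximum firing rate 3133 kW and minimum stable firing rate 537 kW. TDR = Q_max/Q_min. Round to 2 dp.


TDR = Q_max / Q_min
TDR = 3133 / 537 = 5.83


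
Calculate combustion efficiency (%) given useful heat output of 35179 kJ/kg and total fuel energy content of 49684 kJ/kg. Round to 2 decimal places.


Efficiency = (Q_useful / Q_fuel) * 100
Efficiency = (35179 / 49684) * 100
Efficiency = 0.7081 * 100 = 70.81%


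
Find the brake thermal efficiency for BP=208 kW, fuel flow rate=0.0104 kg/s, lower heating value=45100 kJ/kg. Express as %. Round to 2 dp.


eta_BTE = (BP / (mf * LHV)) * 100
Denominator = 0.0104 * 45100 = 469.0400 kW
eta_BTE = (208 / 469.0400) * 100 = 44.35%


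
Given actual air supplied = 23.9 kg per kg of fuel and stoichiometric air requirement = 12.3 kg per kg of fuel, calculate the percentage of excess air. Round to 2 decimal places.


Excess air = actual - stoichiometric = 23.9 - 12.3 = 11.60 kg/kg fuel
Excess air % = (excess / stoich) * 100 = (11.60 / 12.3) * 100 = 94.31%


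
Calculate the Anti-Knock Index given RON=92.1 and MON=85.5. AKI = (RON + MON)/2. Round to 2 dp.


AKI = (RON + MON) / 2
AKI = (92.1 + 85.5) / 2
AKI = 177.6 / 2 = 88.80


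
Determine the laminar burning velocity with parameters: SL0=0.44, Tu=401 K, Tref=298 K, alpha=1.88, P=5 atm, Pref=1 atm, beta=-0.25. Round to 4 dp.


SL = SL0 * (Tu/Tref)^alpha * (P/Pref)^beta
T ratio = 401/298 = 1.34563758
(T ratio)^alpha = 1.34563758^1.88 = 1.747370
(P/Pref)^beta = 5^(-0.25) = 0.668740
SL = 0.44 * 1.747370 * 0.668740 = 0.5142 m/s


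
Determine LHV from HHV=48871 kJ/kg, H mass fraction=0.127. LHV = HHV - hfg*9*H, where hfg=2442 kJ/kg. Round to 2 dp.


LHV = HHV - hfg * 9 * H
Water correction = 2442 * 9 * 0.127 = 2791.206 kJ/kg
LHV = 48871 - 2791.206 = 46079.79 kJ/kg


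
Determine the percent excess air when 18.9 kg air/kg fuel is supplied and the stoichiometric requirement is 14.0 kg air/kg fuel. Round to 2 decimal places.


Excess air = actual - stoichiometric = 18.9 - 14.0 = 4.90 kg/kg fuel
Excess air % = (excess / stoich) * 100 = (4.90 / 14.0) * 100 = 35.00%


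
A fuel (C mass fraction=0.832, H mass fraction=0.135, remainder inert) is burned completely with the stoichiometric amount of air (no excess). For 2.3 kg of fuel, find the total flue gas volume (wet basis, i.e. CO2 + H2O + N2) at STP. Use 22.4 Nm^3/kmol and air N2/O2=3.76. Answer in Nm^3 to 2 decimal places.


Per kg fuel: CO2 = (C/12 kmol)*22.4 = (0.832/12)*22.4 = 1.55307 Nm^3
Per kg fuel: H2O = (H/2 kmol)*22.4 = (0.135/2)*22.4 = 1.51200 Nm^3
O2 needed per kg fuel = C/12 + H/4 = 0.832/12 + 0.135/4 = 0.10308333 kmol
Per kg fuel: N2 = O2*3.76*22.4 = 0.10308333*3.76*22.4 = 8.68209 Nm^3
Total per kg = 1.55307 + 1.51200 + 8.68209 = 11.74716 Nm^3
Total = 11.74716 * 2.3 = 27.02 Nm^3


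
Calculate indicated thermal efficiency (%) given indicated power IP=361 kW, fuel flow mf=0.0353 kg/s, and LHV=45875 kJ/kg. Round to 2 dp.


eta_ith = (IP / (mf * LHV)) * 100
Denominator = 0.0353 * 45875 = 1619.3875 kW
eta_ith = (361 / 1619.3875) * 100 = 22.29%


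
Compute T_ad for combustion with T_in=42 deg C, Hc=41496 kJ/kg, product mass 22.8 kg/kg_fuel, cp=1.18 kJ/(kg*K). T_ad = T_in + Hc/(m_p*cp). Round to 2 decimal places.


T_ad = T_in + Hc / (m_p * cp)
Denominator = 22.8 * 1.18 = 26.9040
Temperature rise = 41496 / 26.9040 = 1542.37 K
T_ad = 42 + 1542.37 = 1584.37 deg C


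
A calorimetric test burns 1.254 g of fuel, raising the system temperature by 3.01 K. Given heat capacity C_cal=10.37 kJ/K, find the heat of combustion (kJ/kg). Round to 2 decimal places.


Hc = C_cal * delta_T / m_fuel
Q_released = 10.37 * 3.01 = 31.2137 kJ
m_fuel = 1.254 g = 1.254/1000 kg = 0.001254 kg
Hc = 31.2137 / 0.001254 = 24891.31 kJ/kg


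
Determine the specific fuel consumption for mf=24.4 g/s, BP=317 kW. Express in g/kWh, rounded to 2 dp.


SFC = (mf / BP) * 3600
Rate = 24.4 / 317 = 0.076972 g/(s*kW)
SFC = 0.076972 * 3600 = 277.10 g/kWh


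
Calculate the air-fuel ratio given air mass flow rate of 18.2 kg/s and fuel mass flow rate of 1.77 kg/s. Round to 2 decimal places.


AFR = m_air / m_fuel
AFR = 18.2 / 1.77 = 10.28


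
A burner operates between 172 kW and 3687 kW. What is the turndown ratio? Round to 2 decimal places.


TDR = Q_max / Q_min
TDR = 3687 / 172 = 21.44


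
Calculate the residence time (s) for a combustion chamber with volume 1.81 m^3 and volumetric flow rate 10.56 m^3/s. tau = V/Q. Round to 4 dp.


tau = V / Q_flow
tau = 1.81 / 10.56 = 0.1714 s


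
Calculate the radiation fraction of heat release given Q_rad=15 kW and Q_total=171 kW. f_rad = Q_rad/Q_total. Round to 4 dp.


f_rad = Q_rad / Q_total
f_rad = 15 / 171 = 0.0877


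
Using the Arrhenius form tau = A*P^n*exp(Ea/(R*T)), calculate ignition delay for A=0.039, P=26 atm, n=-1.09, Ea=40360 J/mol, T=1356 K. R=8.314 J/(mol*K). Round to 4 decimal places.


tau = A * P^n * exp(Ea/(R*T))
P^n = 26^(-1.09) = 0.02868660
Ea/(R*T) = 40360/(8.314*1356) = 3.579987
exp(Ea/(R*T)) = 35.873074
tau = 0.039 * 0.02868660 * 35.873074 = 0.0401 ms


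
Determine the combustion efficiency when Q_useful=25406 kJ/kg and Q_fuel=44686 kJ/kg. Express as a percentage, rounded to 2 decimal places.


Efficiency = (Q_useful / Q_fuel) * 100
Efficiency = (25406 / 44686) * 100
Efficiency = 0.5685 * 100 = 56.85%


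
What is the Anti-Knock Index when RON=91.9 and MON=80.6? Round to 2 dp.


AKI = (RON + MON) / 2
AKI = (91.9 + 80.6) / 2
AKI = 172.5 / 2 = 86.25


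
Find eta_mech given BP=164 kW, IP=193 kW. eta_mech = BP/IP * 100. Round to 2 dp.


eta_mech = (BP / IP) * 100
Ratio = 164 / 193 = 0.8497
eta_mech = 0.8497 * 100 = 84.97%


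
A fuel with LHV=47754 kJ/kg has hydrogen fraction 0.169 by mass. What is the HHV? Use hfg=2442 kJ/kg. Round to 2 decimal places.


HHV = LHV + hfg * 9 * H
Water addition = 2442 * 9 * 0.169 = 3714.282 kJ/kg
HHV = 47754 + 3714.282 = 51468.28 kJ/kg


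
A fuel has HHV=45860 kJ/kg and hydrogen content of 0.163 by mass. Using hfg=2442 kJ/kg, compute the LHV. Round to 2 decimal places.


LHV = HHV - hfg * 9 * H
Water correction = 2442 * 9 * 0.163 = 3582.414 kJ/kg
LHV = 45860 - 3582.414 = 42277.59 kJ/kg


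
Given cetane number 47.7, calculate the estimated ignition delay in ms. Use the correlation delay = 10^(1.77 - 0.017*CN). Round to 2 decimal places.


delay = 10^(1.77 - 0.017*CN)
Exponent = 1.77 - 0.017*47.7 = 0.9591
delay = 10^0.9591 = 9.10 ms


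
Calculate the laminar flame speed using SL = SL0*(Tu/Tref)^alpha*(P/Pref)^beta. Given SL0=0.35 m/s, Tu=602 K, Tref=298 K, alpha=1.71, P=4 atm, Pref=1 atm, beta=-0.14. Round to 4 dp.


SL = SL0 * (Tu/Tref)^alpha * (P/Pref)^beta
T ratio = 602/298 = 2.02013423
(T ratio)^alpha = 2.02013423^1.71 = 3.328129
(P/Pref)^beta = 4^(-0.14) = 0.823591
SL = 0.35 * 3.328129 * 0.823591 = 0.9594 m/s


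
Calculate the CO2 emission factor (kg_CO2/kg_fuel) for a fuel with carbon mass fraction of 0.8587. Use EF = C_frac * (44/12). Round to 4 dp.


EF = C_frac * (M_CO2 / M_C)
EF = 0.8587 * (44/12)
EF = 0.8587 * 3.666667 = 3.1486 kg_CO2/kg_fuel


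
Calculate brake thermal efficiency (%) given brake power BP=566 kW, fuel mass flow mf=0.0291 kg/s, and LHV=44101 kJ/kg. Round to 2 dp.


eta_BTE = (BP / (mf * LHV)) * 100
Denominator = 0.0291 * 44101 = 1283.3391 kW
eta_BTE = (566 / 1283.3391) * 100 = 44.10%


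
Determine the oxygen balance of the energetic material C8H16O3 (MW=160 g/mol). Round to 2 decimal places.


OB = -1600 * (2C + H/2 - O) / MW
Inner = 2*8 + 16/2 - 3 = 21.00
OB = -1600 * 21.00 / 160 = -210.00%


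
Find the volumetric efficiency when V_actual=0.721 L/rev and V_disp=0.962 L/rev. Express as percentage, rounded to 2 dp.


eta_v = (V_actual / V_disp) * 100
Ratio = 0.721 / 0.962 = 0.7495
eta_v = 0.7495 * 100 = 74.95%


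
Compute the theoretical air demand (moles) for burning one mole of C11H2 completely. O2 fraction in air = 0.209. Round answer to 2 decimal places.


Balanced combustion: C11H2 + 11.5 O2 -> 11 CO2 + 1 H2O
O2 needed = C + H/4 = 11 + 2/4 = 11.50 moles
Air moles = O2 / 0.209 = 11.50 / 0.209 = 55.02 moles air


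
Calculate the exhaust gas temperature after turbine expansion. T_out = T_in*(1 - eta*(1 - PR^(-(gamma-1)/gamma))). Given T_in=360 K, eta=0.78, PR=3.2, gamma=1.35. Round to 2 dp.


T_out = T_in * (1 - eta * (1 - PR^(-(gamma-1)/gamma)))
Exponent = -(1.35-1)/1.35 = -0.25925926
PR^exp = 3.2^(-0.25925926) = 0.73966521
Factor = 1 - 0.78*(1 - 0.73966521) = 0.79693886
T_out = 360 * 0.79693886 = 286.90 K


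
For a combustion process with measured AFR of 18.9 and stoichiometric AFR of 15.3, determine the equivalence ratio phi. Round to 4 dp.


phi = AFR_stoich / AFR_actual
phi = 15.3 / 18.9 = 0.8095


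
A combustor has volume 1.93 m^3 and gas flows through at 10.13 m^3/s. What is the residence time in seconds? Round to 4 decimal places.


tau = V / Q_flow
tau = 1.93 / 10.13 = 0.1905 s


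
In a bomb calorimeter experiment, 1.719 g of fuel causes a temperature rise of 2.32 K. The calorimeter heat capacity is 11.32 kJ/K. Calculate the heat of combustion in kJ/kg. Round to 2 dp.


Hc = C_cal * delta_T / m_fuel
Q_released = 11.32 * 2.32 = 26.2624 kJ
m_fuel = 1.719 g = 1.719/1000 kg = 0.001719 kg
Hc = 26.2624 / 0.001719 = 15277.72 kJ/kg


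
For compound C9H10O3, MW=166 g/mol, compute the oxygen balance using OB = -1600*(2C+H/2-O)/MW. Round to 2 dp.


OB = -1600 * (2C + H/2 - O) / MW
Inner = 2*9 + 10/2 - 3 = 20.00
OB = -1600 * 20.00 / 166 = -192.77%


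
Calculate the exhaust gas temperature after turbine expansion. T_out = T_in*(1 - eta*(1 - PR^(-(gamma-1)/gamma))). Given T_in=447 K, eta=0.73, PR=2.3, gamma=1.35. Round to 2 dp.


T_out = T_in * (1 - eta * (1 - PR^(-(gamma-1)/gamma)))
Exponent = -(1.35-1)/1.35 = -0.25925926
PR^exp = 2.3^(-0.25925926) = 0.80578413
Factor = 1 - 0.73*(1 - 0.80578413) = 0.85822241
T_out = 447 * 0.85822241 = 383.63 K


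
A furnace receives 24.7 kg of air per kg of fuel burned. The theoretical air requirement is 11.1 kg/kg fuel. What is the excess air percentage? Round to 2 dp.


Excess air = actual - stoichiometric = 24.7 - 11.1 = 13.60 kg/kg fuel
Excess air % = (excess / stoich) * 100 = (13.60 / 11.1) * 100 = 122.52%


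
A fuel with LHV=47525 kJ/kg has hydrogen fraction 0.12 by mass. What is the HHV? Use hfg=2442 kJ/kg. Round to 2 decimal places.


HHV = LHV + hfg * 9 * H
Water addition = 2442 * 9 * 0.12 = 2637.360 kJ/kg
HHV = 47525 + 2637.360 = 50162.36 kJ/kg


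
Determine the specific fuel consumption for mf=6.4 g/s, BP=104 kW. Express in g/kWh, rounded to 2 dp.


SFC = (mf / BP) * 3600
Rate = 6.4 / 104 = 0.061538 g/(s*kW)
SFC = 0.061538 * 3600 = 221.54 g/kWh


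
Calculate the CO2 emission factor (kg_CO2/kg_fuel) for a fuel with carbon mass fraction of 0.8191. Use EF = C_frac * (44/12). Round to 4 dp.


EF = C_frac * (M_CO2 / M_C)
EF = 0.8191 * (44/12)
EF = 0.8191 * 3.666667 = 3.0034 kg_CO2/kg_fuel


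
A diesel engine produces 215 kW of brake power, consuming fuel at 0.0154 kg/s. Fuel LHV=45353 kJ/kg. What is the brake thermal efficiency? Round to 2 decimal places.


eta_BTE = (BP / (mf * LHV)) * 100
Denominator = 0.0154 * 45353 = 698.4362 kW
eta_BTE = (215 / 698.4362) * 100 = 30.78%


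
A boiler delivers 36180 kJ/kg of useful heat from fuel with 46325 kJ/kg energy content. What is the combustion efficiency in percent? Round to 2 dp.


Efficiency = (Q_useful / Q_fuel) * 100
Efficiency = (36180 / 46325) * 100
Efficiency = 0.7810 * 100 = 78.10%


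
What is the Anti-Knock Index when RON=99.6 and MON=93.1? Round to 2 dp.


AKI = (RON + MON) / 2
AKI = (99.6 + 93.1) / 2
AKI = 192.7 / 2 = 96.35


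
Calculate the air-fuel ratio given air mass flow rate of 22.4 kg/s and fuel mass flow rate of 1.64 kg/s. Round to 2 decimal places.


AFR = m_air / m_fuel
AFR = 22.4 / 1.64 = 13.66


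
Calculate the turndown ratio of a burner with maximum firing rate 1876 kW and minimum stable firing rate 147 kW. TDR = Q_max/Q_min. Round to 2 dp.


TDR = Q_max / Q_min
TDR = 1876 / 147 = 12.76


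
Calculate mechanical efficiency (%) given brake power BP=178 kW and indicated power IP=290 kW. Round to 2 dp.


eta_mech = (BP / IP) * 100
Ratio = 178 / 290 = 0.6138
eta_mech = 0.6138 * 100 = 61.38%


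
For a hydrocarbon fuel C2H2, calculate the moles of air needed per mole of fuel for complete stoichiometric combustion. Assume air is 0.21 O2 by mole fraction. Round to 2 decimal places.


Balanced combustion: C2H2 + 2.5 O2 -> 2 CO2 + 1 H2O
O2 needed = C + H/4 = 2 + 2/4 = 2.50 moles
Air moles = O2 / 0.21 = 2.50 / 0.21 = 11.90 moles air


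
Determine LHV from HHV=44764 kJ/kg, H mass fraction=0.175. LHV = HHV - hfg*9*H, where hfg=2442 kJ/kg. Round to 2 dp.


LHV = HHV - hfg * 9 * H
Water correction = 2442 * 9 * 0.175 = 3846.150 kJ/kg
LHV = 44764 - 3846.150 = 40917.85 kJ/kg


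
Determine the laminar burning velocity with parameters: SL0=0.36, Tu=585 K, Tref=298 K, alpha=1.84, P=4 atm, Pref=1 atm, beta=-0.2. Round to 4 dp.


SL = SL0 * (Tu/Tref)^alpha * (P/Pref)^beta
T ratio = 585/298 = 1.96308725
(T ratio)^alpha = 1.96308725^1.84 = 3.459464
(P/Pref)^beta = 4^(-0.2) = 0.757858
SL = 0.36 * 3.459464 * 0.757858 = 0.9438 m/s


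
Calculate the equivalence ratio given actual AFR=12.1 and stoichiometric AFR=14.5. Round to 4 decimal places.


phi = AFR_stoich / AFR_actual
phi = 14.5 / 12.1 = 1.1983


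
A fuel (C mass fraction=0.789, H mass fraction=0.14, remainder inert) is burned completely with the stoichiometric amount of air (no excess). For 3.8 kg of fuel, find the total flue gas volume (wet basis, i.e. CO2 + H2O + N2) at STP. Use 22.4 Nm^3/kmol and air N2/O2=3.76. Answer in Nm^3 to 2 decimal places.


Per kg fuel: CO2 = (C/12 kmol)*22.4 = (0.789/12)*22.4 = 1.47280 Nm^3
Per kg fuel: H2O = (H/2 kmol)*22.4 = (0.14/2)*22.4 = 1.56800 Nm^3
O2 needed per kg fuel = C/12 + H/4 = 0.789/12 + 0.14/4 = 0.10075000 kmol
Per kg fuel: N2 = O2*3.76*22.4 = 0.10075000*3.76*22.4 = 8.48557 Nm^3
Total per kg = 1.47280 + 1.56800 + 8.48557 = 11.52637 Nm^3
Total = 11.52637 * 3.8 = 43.80 Nm^3


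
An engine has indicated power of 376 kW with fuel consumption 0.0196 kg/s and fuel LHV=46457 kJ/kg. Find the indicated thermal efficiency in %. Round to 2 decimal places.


eta_ith = (IP / (mf * LHV)) * 100
Denominator = 0.0196 * 46457 = 910.5572 kW
eta_ith = (376 / 910.5572) * 100 = 41.29%


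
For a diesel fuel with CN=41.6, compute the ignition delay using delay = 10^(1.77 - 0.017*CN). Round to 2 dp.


delay = 10^(1.77 - 0.017*CN)
Exponent = 1.77 - 0.017*41.6 = 1.0628
delay = 10^1.0628 = 11.56 ms


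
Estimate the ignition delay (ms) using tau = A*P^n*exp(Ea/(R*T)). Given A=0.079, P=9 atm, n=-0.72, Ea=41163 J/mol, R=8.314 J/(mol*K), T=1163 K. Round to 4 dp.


tau = A * P^n * exp(Ea/(R*T))
P^n = 9^(-0.72) = 0.20556321
Ea/(R*T) = 41163/(8.314*1163) = 4.257134
exp(Ea/(R*T)) = 70.607307
tau = 0.079 * 0.20556321 * 70.607307 = 1.1466 ms


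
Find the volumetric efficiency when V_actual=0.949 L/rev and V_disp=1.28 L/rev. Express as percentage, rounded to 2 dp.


eta_v = (V_actual / V_disp) * 100
Ratio = 0.949 / 1.28 = 0.7414
eta_v = 0.7414 * 100 = 74.14%


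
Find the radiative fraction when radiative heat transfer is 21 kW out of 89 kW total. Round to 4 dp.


f_rad = Q_rad / Q_total
f_rad = 21 / 89 = 0.2360


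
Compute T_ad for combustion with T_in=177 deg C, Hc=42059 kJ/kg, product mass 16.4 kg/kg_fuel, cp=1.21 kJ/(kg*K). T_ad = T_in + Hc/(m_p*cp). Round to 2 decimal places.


T_ad = T_in + Hc / (m_p * cp)
Denominator = 16.4 * 1.21 = 19.8440
Temperature rise = 42059 / 19.8440 = 2119.48 K
T_ad = 177 + 2119.48 = 2296.48 deg C


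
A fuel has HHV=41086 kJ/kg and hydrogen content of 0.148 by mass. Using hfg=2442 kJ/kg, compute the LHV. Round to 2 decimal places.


LHV = HHV - hfg * 9 * H
Water correction = 2442 * 9 * 0.148 = 3252.744 kJ/kg
LHV = 41086 - 3252.744 = 37833.26 kJ/kg


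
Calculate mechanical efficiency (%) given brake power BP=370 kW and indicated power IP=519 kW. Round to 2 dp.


eta_mech = (BP / IP) * 100
Ratio = 370 / 519 = 0.7129
eta_mech = 0.7129 * 100 = 71.29%


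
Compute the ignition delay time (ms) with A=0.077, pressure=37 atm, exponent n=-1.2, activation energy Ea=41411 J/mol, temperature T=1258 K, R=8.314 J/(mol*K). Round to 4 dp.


tau = A * P^n * exp(Ea/(R*T))
P^n = 37^(-1.2) = 0.01312677
Ea/(R*T) = 41411/(8.314*1258) = 3.959361
exp(Ea/(R*T)) = 52.423795
tau = 0.077 * 0.01312677 * 52.423795 = 0.0530 ms


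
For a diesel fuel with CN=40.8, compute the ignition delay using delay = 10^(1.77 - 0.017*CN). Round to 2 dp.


delay = 10^(1.77 - 0.017*CN)
Exponent = 1.77 - 0.017*40.8 = 1.0764
delay = 10^1.0764 = 11.92 ms


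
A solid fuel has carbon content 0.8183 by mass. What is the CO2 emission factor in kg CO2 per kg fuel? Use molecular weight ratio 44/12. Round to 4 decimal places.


EF = C_frac * (M_CO2 / M_C)
EF = 0.8183 * (44/12)
EF = 0.8183 * 3.666667 = 3.0004 kg_CO2/kg_fuel


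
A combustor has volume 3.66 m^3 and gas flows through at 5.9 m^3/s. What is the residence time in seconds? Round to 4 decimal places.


tau = V / Q_flow
tau = 3.66 / 5.9 = 0.6203 s


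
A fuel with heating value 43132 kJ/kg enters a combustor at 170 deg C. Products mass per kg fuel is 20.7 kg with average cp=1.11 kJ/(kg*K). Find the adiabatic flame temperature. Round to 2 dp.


T_ad = T_in + Hc / (m_p * cp)
Denominator = 20.7 * 1.11 = 22.9770
Temperature rise = 43132 / 22.9770 = 1877.18 K
T_ad = 170 + 1877.18 = 2047.18 deg C


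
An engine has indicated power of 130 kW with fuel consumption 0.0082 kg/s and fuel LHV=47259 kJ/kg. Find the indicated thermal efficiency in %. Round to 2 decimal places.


eta_ith = (IP / (mf * LHV)) * 100
Denominator = 0.0082 * 47259 = 387.5238 kW
eta_ith = (130 / 387.5238) * 100 = 33.55%


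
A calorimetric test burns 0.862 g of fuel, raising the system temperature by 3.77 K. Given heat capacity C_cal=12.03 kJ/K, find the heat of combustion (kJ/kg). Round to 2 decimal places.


Hc = C_cal * delta_T / m_fuel
Q_released = 12.03 * 3.77 = 45.3531 kJ
m_fuel = 0.862 g = 0.862/1000 kg = 0.000862 kg
Hc = 45.3531 / 0.000862 = 52613.81 kJ/kg


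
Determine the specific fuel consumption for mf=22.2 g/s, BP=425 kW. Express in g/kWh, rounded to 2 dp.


SFC = (mf / BP) * 3600
Rate = 22.2 / 425 = 0.052235 g/(s*kW)
SFC = 0.052235 * 3600 = 188.05 g/kWh


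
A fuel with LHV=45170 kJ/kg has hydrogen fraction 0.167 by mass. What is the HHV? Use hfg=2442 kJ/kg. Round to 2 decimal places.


HHV = LHV + hfg * 9 * H
Water addition = 2442 * 9 * 0.167 = 3670.326 kJ/kg
HHV = 45170 + 3670.326 = 48840.33 kJ/kg


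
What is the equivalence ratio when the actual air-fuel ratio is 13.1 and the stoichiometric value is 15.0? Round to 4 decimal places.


phi = AFR_stoich / AFR_actual
phi = 15.0 / 13.1 = 1.1450


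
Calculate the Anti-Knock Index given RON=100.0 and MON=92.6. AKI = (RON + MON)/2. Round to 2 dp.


AKI = (RON + MON) / 2
AKI = (100.0 + 92.6) / 2
AKI = 192.6 / 2 = 96.30


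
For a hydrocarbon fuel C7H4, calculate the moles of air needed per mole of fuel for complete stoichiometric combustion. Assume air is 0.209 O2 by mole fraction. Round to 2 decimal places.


Balanced combustion: C7H4 + 8 O2 -> 7 CO2 + 2 H2O
O2 needed = C + H/4 = 7 + 4/4 = 8.00 moles
Air moles = O2 / 0.209 = 8.00 / 0.209 = 38.28 moles air


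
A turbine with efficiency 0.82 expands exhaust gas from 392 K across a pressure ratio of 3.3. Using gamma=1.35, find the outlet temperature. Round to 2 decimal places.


T_out = T_in * (1 - eta * (1 - PR^(-(gamma-1)/gamma)))
Exponent = -(1.35-1)/1.35 = -0.25925926
PR^exp = 3.3^(-0.25925926) = 0.73378775
Factor = 1 - 0.82*(1 - 0.73378775) = 0.78170596
T_out = 392 * 0.78170596 = 306.43 K


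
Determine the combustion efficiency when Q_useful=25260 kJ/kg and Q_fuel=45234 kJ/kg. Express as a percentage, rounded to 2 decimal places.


Efficiency = (Q_useful / Q_fuel) * 100
Efficiency = (25260 / 45234) * 100
Efficiency = 0.5584 * 100 = 55.84%


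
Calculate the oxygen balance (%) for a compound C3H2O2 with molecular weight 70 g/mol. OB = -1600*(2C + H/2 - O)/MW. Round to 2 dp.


OB = -1600 * (2C + H/2 - O) / MW
Inner = 2*3 + 2/2 - 2 = 5.00
OB = -1600 * 5.00 / 70 = -114.29%


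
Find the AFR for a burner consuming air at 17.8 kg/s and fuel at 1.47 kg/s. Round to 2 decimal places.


AFR = m_air / m_fuel
AFR = 17.8 / 1.47 = 12.11


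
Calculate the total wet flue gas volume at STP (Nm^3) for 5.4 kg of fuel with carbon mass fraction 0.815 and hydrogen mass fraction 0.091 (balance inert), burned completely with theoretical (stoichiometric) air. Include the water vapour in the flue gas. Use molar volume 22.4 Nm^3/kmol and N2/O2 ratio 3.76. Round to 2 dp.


Per kg fuel: CO2 = (C/12 kmol)*22.4 = (0.815/12)*22.4 = 1.52133 Nm^3
Per kg fuel: H2O = (H/2 kmol)*22.4 = (0.091/2)*22.4 = 1.01920 Nm^3
O2 needed per kg fuel = C/12 + H/4 = 0.815/12 + 0.091/4 = 0.09066667 kmol
Per kg fuel: N2 = O2*3.76*22.4 = 0.09066667*3.76*22.4 = 7.63631 Nm^3
Total per kg = 1.52133 + 1.01920 + 7.63631 = 10.17684 Nm^3
Total = 10.17684 * 5.4 = 54.95 Nm^3


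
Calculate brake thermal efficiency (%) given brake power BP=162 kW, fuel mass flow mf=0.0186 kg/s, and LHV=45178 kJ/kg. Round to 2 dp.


eta_BTE = (BP / (mf * LHV)) * 100
Denominator = 0.0186 * 45178 = 840.3108 kW
eta_BTE = (162 / 840.3108) * 100 = 19.28%


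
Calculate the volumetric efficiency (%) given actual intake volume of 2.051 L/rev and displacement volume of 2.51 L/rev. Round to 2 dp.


eta_v = (V_actual / V_disp) * 100
Ratio = 2.051 / 2.51 = 0.8171
eta_v = 0.8171 * 100 = 81.71%


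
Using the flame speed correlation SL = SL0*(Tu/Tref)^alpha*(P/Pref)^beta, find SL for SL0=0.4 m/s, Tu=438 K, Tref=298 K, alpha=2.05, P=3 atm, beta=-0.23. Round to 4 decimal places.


SL = SL0 * (Tu/Tref)^alpha * (P/Pref)^beta
T ratio = 438/298 = 1.46979866
(T ratio)^alpha = 1.46979866^2.05 = 2.202311
(P/Pref)^beta = 3^(-0.23) = 0.776716
SL = 0.4 * 2.202311 * 0.776716 = 0.6842 m/s


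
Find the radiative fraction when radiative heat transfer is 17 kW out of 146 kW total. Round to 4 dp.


f_rad = Q_rad / Q_total
f_rad = 17 / 146 = 0.1164


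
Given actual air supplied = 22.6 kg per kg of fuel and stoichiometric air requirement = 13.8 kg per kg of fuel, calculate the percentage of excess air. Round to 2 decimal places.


Excess air = actual - stoichiometric = 22.6 - 13.8 = 8.80 kg/kg fuel
Excess air % = (excess / stoich) * 100 = (8.80 / 13.8) * 100 = 63.77%


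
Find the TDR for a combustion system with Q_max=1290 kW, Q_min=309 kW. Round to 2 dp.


TDR = Q_max / Q_min
TDR = 1290 / 309 = 4.17


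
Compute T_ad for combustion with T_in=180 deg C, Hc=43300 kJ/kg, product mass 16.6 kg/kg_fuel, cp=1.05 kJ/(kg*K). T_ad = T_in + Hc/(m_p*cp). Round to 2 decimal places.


T_ad = T_in + Hc / (m_p * cp)
Denominator = 16.6 * 1.05 = 17.4300
Temperature rise = 43300 / 17.4300 = 2484.22 K
T_ad = 180 + 2484.22 = 2664.22 deg C


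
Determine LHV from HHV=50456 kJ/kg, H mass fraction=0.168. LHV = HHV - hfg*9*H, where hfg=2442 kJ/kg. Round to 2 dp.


LHV = HHV - hfg * 9 * H
Water correction = 2442 * 9 * 0.168 = 3692.304 kJ/kg
LHV = 50456 - 3692.304 = 46763.70 kJ/kg


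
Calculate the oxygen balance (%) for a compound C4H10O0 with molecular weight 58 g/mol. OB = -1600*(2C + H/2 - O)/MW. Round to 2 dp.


OB = -1600 * (2C + H/2 - O) / MW
Inner = 2*4 + 10/2 - 0 = 13.00
OB = -1600 * 13.00 / 58 = -358.62%


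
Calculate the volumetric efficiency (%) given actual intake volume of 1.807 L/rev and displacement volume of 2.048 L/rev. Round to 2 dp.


eta_v = (V_actual / V_disp) * 100
Ratio = 1.807 / 2.048 = 0.8823
eta_v = 0.8823 * 100 = 88.23%


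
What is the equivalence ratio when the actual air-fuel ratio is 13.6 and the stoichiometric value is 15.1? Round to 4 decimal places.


phi = AFR_stoich / AFR_actual
phi = 15.1 / 13.6 = 1.1103


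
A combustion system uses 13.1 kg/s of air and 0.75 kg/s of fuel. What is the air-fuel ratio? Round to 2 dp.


AFR = m_air / m_fuel
AFR = 13.1 / 0.75 = 17.47


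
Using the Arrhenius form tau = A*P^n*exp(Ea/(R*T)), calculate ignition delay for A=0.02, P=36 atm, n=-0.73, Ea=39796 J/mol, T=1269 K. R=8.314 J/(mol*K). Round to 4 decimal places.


tau = A * P^n * exp(Ea/(R*T))
P^n = 36^(-0.73) = 0.07309694
Ea/(R*T) = 39796/(8.314*1269) = 3.771966
exp(Ea/(R*T)) = 43.465438
tau = 0.02 * 0.07309694 * 43.465438 = 0.0635 ms


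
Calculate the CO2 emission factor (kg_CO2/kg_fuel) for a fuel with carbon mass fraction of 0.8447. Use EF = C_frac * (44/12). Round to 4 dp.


EF = C_frac * (M_CO2 / M_C)
EF = 0.8447 * (44/12)
EF = 0.8447 * 3.666667 = 3.0972 kg_CO2/kg_fuel


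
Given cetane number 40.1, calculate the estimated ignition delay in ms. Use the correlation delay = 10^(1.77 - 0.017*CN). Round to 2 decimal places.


delay = 10^(1.77 - 0.017*CN)
Exponent = 1.77 - 0.017*40.1 = 1.0883
delay = 10^1.0883 = 12.25 ms


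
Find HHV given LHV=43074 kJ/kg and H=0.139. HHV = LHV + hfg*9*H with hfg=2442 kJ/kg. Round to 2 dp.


HHV = LHV + hfg * 9 * H
Water addition = 2442 * 9 * 0.139 = 3054.942 kJ/kg
HHV = 43074 + 3054.942 = 46128.94 kJ/kg


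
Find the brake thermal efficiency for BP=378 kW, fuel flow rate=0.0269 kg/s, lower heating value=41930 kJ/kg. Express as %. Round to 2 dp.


eta_BTE = (BP / (mf * LHV)) * 100
Denominator = 0.0269 * 41930 = 1127.9170 kW
eta_BTE = (378 / 1127.9170) * 100 = 33.51%


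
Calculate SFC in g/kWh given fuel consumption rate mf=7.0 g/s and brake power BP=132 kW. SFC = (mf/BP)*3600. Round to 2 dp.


SFC = (mf / BP) * 3600
Rate = 7.0 / 132 = 0.053030 g/(s*kW)
SFC = 0.053030 * 3600 = 190.91 g/kWh


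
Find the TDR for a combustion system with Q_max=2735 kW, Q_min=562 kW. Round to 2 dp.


TDR = Q_max / Q_min
TDR = 2735 / 562 = 4.87


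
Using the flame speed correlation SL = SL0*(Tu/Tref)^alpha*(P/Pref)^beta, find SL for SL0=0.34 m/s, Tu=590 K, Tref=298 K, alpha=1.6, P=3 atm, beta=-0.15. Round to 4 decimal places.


SL = SL0 * (Tu/Tref)^alpha * (P/Pref)^beta
T ratio = 590/298 = 1.97986577
(T ratio)^alpha = 1.97986577^1.6 = 2.982752
(P/Pref)^beta = 3^(-0.15) = 0.848070
SL = 0.34 * 2.982752 * 0.848070 = 0.8601 m/s


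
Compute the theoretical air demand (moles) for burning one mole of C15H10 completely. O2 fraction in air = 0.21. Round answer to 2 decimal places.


Balanced combustion: C15H10 + 17.5 O2 -> 15 CO2 + 5 H2O
O2 needed = C + H/4 = 15 + 10/4 = 17.50 moles
Air moles = O2 / 0.21 = 17.50 / 0.21 = 83.33 moles air


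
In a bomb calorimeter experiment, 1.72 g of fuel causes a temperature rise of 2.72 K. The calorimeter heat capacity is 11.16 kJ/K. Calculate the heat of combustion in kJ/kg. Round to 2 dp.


Hc = C_cal * delta_T / m_fuel
Q_released = 11.16 * 2.72 = 30.3552 kJ
m_fuel = 1.72 g = 1.72/1000 kg = 0.001720 kg
Hc = 30.3552 / 0.001720 = 17648.37 kJ/kg


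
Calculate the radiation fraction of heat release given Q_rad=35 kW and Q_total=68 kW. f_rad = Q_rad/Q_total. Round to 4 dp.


f_rad = Q_rad / Q_total
f_rad = 35 / 68 = 0.5147


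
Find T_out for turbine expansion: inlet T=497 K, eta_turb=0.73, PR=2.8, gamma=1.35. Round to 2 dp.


T_out = T_in * (1 - eta * (1 - PR^(-(gamma-1)/gamma)))
Exponent = -(1.35-1)/1.35 = -0.25925926
PR^exp = 2.8^(-0.25925926) = 0.76572026
Factor = 1 - 0.73*(1 - 0.76572026) = 0.82897579
T_out = 497 * 0.82897579 = 412.00 K


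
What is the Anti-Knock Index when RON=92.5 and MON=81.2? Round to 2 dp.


AKI = (RON + MON) / 2
AKI = (92.5 + 81.2) / 2
AKI = 173.7 / 2 = 86.85


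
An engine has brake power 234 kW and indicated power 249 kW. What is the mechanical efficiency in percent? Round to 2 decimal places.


eta_mech = (BP / IP) * 100
Ratio = 234 / 249 = 0.9398
eta_mech = 0.9398 * 100 = 93.98%


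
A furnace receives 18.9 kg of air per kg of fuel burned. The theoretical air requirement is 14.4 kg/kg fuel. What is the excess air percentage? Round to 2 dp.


Excess air = actual - stoichiometric = 18.9 - 14.4 = 4.50 kg/kg fuel
Excess air % = (excess / stoich) * 100 = (4.50 / 14.4) * 100 = 31.25%


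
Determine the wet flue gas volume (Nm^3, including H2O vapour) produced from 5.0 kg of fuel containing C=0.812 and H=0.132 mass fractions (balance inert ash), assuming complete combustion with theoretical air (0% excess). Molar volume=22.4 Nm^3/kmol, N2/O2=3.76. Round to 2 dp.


Per kg fuel: CO2 = (C/12 kmol)*22.4 = (0.812/12)*22.4 = 1.51573 Nm^3
Per kg fuel: H2O = (H/2 kmol)*22.4 = (0.132/2)*22.4 = 1.47840 Nm^3
O2 needed per kg fuel = C/12 + H/4 = 0.812/12 + 0.132/4 = 0.10066667 kmol
Per kg fuel: N2 = O2*3.76*22.4 = 0.10066667*3.76*22.4 = 8.47855 Nm^3
Total per kg = 1.51573 + 1.47840 + 8.47855 = 11.47268 Nm^3
Total = 11.47268 * 5.0 = 57.36 Nm^3


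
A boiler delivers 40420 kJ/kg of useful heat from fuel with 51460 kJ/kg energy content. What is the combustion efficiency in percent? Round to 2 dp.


Efficiency = (Q_useful / Q_fuel) * 100
Efficiency = (40420 / 51460) * 100
Efficiency = 0.7855 * 100 = 78.55%


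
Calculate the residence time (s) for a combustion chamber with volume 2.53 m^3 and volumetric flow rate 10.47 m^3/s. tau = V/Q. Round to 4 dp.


tau = V / Q_flow
tau = 2.53 / 10.47 = 0.2416 s


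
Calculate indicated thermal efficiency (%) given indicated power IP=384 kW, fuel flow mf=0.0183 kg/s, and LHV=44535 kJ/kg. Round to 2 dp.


eta_ith = (IP / (mf * LHV)) * 100
Denominator = 0.0183 * 44535 = 814.9905 kW
eta_ith = (384 / 814.9905) * 100 = 47.12%


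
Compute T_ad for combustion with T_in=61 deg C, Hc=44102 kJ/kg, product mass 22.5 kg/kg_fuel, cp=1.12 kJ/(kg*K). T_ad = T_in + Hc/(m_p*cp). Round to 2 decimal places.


T_ad = T_in + Hc / (m_p * cp)
Denominator = 22.5 * 1.12 = 25.2000
Temperature rise = 44102 / 25.2000 = 1750.08 K
T_ad = 61 + 1750.08 = 1811.08 deg C


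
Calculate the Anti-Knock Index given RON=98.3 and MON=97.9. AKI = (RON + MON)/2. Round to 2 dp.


AKI = (RON + MON) / 2
AKI = (98.3 + 97.9) / 2
AKI = 196.2 / 2 = 98.10


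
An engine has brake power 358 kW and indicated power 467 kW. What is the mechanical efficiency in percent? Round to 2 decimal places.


eta_mech = (BP / IP) * 100
Ratio = 358 / 467 = 0.7666
eta_mech = 0.7666 * 100 = 76.66%


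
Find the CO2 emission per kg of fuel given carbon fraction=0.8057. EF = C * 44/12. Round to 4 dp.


EF = C_frac * (M_CO2 / M_C)
EF = 0.8057 * (44/12)
EF = 0.8057 * 3.666667 = 2.9542 kg_CO2/kg_fuel


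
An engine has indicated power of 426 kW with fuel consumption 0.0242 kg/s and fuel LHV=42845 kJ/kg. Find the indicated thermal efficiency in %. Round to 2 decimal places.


eta_ith = (IP / (mf * LHV)) * 100
Denominator = 0.0242 * 42845 = 1036.8490 kW
eta_ith = (426 / 1036.8490) * 100 = 41.09%


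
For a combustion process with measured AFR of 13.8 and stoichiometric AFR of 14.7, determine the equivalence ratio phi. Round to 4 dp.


phi = AFR_stoich / AFR_actual
phi = 14.7 / 13.8 = 1.0652


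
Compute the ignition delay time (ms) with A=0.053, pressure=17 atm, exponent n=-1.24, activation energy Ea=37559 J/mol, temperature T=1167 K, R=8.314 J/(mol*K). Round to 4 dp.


tau = A * P^n * exp(Ea/(R*T))
P^n = 17^(-1.24) = 0.02980186
Ea/(R*T) = 37559/(8.314*1167) = 3.871089
exp(Ea/(R*T)) = 47.994619
tau = 0.053 * 0.02980186 * 47.994619 = 0.0758 ms


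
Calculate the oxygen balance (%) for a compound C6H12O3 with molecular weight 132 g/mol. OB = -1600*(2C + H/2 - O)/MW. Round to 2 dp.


OB = -1600 * (2C + H/2 - O) / MW
Inner = 2*6 + 12/2 - 3 = 15.00
OB = -1600 * 15.00 / 132 = -181.82%


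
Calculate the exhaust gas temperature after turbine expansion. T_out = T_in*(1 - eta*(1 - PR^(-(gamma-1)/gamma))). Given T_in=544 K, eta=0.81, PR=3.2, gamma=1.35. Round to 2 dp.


T_out = T_in * (1 - eta * (1 - PR^(-(gamma-1)/gamma)))
Exponent = -(1.35-1)/1.35 = -0.25925926
PR^exp = 3.2^(-0.25925926) = 0.73966521
Factor = 1 - 0.81*(1 - 0.73966521) = 0.78912882
T_out = 544 * 0.78912882 = 429.29 K


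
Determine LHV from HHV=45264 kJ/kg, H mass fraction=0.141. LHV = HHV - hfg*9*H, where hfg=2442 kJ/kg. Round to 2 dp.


LHV = HHV - hfg * 9 * H
Water correction = 2442 * 9 * 0.141 = 3098.898 kJ/kg
LHV = 45264 - 3098.898 = 42165.10 kJ/kg


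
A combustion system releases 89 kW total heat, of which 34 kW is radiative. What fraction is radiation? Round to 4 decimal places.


f_rad = Q_rad / Q_total
f_rad = 34 / 89 = 0.3820


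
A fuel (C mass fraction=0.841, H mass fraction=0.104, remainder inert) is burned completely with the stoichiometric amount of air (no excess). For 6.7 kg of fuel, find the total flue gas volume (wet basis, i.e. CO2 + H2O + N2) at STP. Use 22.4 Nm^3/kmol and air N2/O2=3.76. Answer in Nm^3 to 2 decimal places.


Per kg fuel: CO2 = (C/12 kmol)*22.4 = (0.841/12)*22.4 = 1.56987 Nm^3
Per kg fuel: H2O = (H/2 kmol)*22.4 = (0.104/2)*22.4 = 1.16480 Nm^3
O2 needed per kg fuel = C/12 + H/4 = 0.841/12 + 0.104/4 = 0.09608333 kmol
Per kg fuel: N2 = O2*3.76*22.4 = 0.09608333*3.76*22.4 = 8.09252 Nm^3
Total per kg = 1.56987 + 1.16480 + 8.09252 = 10.82719 Nm^3
Total = 10.82719 * 6.7 = 72.54 Nm^3


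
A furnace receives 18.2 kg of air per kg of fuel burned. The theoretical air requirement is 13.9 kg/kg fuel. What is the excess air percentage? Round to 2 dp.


Excess air = actual - stoichiometric = 18.2 - 13.9 = 4.30 kg/kg fuel
Excess air % = (excess / stoich) * 100 = (4.30 / 13.9) * 100 = 30.94%


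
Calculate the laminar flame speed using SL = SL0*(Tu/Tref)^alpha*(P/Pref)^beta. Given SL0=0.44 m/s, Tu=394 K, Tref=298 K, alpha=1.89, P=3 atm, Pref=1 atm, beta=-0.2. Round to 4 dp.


SL = SL0 * (Tu/Tref)^alpha * (P/Pref)^beta
T ratio = 394/298 = 1.32214765
(T ratio)^alpha = 1.32214765^1.89 = 1.695193
(P/Pref)^beta = 3^(-0.2) = 0.802742
SL = 0.44 * 1.695193 * 0.802742 = 0.5988 m/s


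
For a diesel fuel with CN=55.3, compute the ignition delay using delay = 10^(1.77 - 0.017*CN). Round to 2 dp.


delay = 10^(1.77 - 0.017*CN)
Exponent = 1.77 - 0.017*55.3 = 0.8299
delay = 10^0.8299 = 6.76 ms


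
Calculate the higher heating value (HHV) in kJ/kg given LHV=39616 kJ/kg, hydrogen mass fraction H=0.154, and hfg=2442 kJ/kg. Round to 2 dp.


HHV = LHV + hfg * 9 * H
Water addition = 2442 * 9 * 0.154 = 3384.612 kJ/kg
HHV = 39616 + 3384.612 = 43000.61 kJ/kg


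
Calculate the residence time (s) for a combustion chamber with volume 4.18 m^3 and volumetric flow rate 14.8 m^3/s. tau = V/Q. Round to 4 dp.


tau = V / Q_flow
tau = 4.18 / 14.8 = 0.2824 s


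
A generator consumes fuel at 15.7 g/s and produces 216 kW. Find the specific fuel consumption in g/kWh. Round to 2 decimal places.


SFC = (mf / BP) * 3600
Rate = 15.7 / 216 = 0.072685 g/(s*kW)
SFC = 0.072685 * 3600 = 261.67 g/kWh
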